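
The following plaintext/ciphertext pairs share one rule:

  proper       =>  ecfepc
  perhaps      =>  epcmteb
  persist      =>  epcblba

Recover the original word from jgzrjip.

p(15)→e(4) and r(17)→c(2) fit y≡25x+19 (mod 26); the inverse of 25 mod 26 is 25. Each letter's alphabet position (a=0..z=25) is mapped through 25·x+19 mod 26 — an affine cipher.
Reversing it on jgzrjip: j(9)→25·(9−19)≡10=k; g(6)→25·(6−19)≡13=n; z(25)→25·(25−19)≡20=u; r(17)→25·(17−19)≡2=c; j(9)→25·(9−19)≡10=k; i(8)→25·(8−19)≡11=l; p(15)→25·(15−19)≡4=e (all mod 26).

knuckle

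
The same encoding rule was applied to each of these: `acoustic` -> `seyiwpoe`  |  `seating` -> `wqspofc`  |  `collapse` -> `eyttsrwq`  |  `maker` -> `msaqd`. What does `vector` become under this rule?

bqepyd

a(0)→s(18) and c(2)→e(4) fit y≡19x+18 (mod 26); the inverse of 19 mod 26 is 11. Each letter's alphabet position (a=0..z=25) is mapped through 19·x+18 mod 26 — an affine cipher.
For vector: v(21)→19·21+18≡1=b; e(4)→19·4+18≡16=q; c(2)→19·2+18≡4=e; t(19)→19·19+18≡15=p; o(14)→19·14+18≡24=y; r(17)→19·17+18≡3=d (all mod 26).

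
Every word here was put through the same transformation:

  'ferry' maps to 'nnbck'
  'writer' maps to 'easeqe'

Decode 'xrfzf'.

pivot

In ferry: f→n is +8, e→n is +9, r→b is +10, r→c is +11 — the shift increases by 1 each position. Each letter shifts forward by (position + 8), i.e. 8, 9, 10, … — the shift grows by one for each successive letter.
Undoing it on xrfzf: x−8=p, r−9=i, f−10=v, z−11=o, f−12=t.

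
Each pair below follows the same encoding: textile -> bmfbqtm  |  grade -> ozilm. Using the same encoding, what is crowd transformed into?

kzwel

Compare letters: t→b is +8, e→m is +8, x→f is +8 — a constant shift. Each letter is shifted forward by 8 in the alphabet (a Caesar shift of +8).
Applying it to crowd: c+8=k, r+8=z, o+8=w, w+8=e, d+8=l.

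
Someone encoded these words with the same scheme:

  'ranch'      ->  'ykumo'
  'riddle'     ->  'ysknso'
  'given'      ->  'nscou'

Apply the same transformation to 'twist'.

agpca

The shifts repeat in a cycle of length 2: positions 0,1,… shift by +7, +10, then the pattern repeats.
On twist: t+7=a, w+10=g, i+7=p, s+10=c, t+7=a.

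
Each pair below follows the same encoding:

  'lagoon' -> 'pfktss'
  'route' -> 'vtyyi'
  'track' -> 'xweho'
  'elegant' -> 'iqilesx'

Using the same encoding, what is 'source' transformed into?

Shifts by position in lagoon: pos 0: l→p (+4), pos 1: a→f (+5), pos 2: g→k (+4), pos 3: o→t (+5) — repeating every 2. A repeating key of period 2 is used — shifts +4, +5 over and over.
Applying it to source: s+4=w, o+5=t, u+4=y, r+5=w, c+4=g, e+5=j.

wtywgj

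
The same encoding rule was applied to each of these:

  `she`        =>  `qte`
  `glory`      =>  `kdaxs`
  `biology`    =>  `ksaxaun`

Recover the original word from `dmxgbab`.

popular

Read the word backwards and shift each letter +12.
Reversing it on dmxgbab: shift back: d−12=r, m−12=a, x−12=l, g−12=u, b−12=p, a−12=o, b−12=p → ralupop; then reverse → popular.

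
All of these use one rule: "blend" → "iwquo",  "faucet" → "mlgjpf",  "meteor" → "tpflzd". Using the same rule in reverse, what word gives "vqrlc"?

offer

The shifts repeat in a cycle of length 3: positions 0,1,… shift by +7, +11, +12, then the pattern repeats.
Decoding vqrlc: v−7=o, q−11=f, r−12=f, l−7=e, c−11=r.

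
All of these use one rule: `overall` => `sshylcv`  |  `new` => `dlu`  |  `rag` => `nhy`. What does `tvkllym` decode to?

The output letters match the input read backwards, each shifted +7: overall reversed is llarevo. The word is reversed, then every letter is shifted forward by 7.
Decoding tvkllym: shift back: t−7=m, v−7=o, k−7=d, l−7=e, l−7=e, y−7=r, m−7=f → modeerf; then reverse → freedom.

freedom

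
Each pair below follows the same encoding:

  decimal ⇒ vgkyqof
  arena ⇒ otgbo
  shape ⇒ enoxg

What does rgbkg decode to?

fence

Treating letters as 0–25, the rule is x ↦ 11x + 14 (mod 26).
Undoing it on rgbkg: r(17)→19·(17−14)≡5=f; g(6)→19·(6−14)≡4=e; b(1)→19·(1−14)≡13=n; k(10)→19·(10−14)≡2=c; g(6)→19·(6−14)≡4=e (all mod 26).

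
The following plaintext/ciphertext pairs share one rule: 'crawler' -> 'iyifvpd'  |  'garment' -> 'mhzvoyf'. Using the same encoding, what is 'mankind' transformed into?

shvtsyp

The shift increases by 1 at each position, starting from +6: 6, 7, 8, ….
For mankind: m+6=s, a+7=h, n+8=v, k+9=t, i+10=s, n+11=y, d+12=p.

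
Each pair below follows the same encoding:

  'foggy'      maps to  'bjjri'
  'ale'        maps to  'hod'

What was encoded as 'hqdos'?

The word is reversed, then every letter is shifted forward by 3.
Undoing it on hqdos: shift back: h−3=e, q−3=n, d−3=a, o−3=l, s−3=p → enalp; then reverse → plane.

plane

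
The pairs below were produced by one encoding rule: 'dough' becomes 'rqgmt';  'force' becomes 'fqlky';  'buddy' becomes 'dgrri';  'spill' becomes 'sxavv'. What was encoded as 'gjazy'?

Each letter's alphabet position (a=0..z=25) is mapped through 7·x+22 mod 26 — an affine cipher.
Undoing it on gjazy: g(6)→15·(6−22)≡20=u; j(9)→15·(9−22)≡13=n; a(0)→15·(0−22)≡8=i; z(25)→15·(25−22)≡19=t; y(24)→15·(24−22)≡4=e (all mod 26).

unite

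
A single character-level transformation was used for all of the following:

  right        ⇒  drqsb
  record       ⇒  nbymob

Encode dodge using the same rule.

Read the word backwards and shift each letter +10.
Applying it to dodge: reverse → egdod; then shift: e+10=o, g+10=q, d+10=n, o+10=y, d+10=n.

oqnyn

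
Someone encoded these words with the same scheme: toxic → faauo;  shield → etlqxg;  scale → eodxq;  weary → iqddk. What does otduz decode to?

Shifts by position in toxic: pos 0: t→f (+12), pos 1: o→a (+12), pos 2: x→a (+3), pos 3: i→u (+12), pos 4: c→o (+12) — repeating every 3. The shifts repeat in a cycle of length 3: positions 0,1,… shift by +12, +12, +3, then the pattern repeats.
Decoding otduz: o−12=c, t−12=h, d−3=a, u−12=i, z−12=n.

chain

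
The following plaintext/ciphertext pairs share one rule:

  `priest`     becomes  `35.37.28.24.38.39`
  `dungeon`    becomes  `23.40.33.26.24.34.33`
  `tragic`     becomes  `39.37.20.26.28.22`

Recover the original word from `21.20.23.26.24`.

Each letter is replaced by its alphabet position (a=1..z=26) + 19.
Undoing it on 21.20.23.26.24: 21→(21−19)÷1=2=b, 20→(20−19)÷1=1=a, 23→(23−19)÷1=4=d, 26→(26−19)÷1=7=g, 24→(24−19)÷1=5=e.

badge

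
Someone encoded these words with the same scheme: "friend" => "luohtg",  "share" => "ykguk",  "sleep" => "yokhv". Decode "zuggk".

trade

Shifts by position in friend: pos 0: f→l (+6), pos 1: r→u (+3), pos 2: i→o (+6), pos 3: e→h (+3) — repeating every 2. A repeating key of period 2 is used — shifts +6, +3 over and over.
Decoding zuggk: z−6=t, u−3=r, g−6=a, g−3=d, k−6=e.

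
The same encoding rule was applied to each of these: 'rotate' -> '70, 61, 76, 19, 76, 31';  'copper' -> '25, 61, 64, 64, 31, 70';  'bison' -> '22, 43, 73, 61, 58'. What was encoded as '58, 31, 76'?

The formula is n = 3×(alphabet index, a=1) + 16.
Undoing it on 58, 31, 76: 58→(58−16)÷3=14=n, 31→(31−16)÷3=5=e, 76→(76−16)÷3=20=t.

net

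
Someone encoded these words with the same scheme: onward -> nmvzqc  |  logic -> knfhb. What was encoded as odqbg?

Compare letters: o→n is +25, n→m is +25, w→v is +25 — a constant shift. Every letter moves 25 places later in the alphabet, wrapping around z→a.
Undoing it on odqbg: o−25=p, d−25=e, q−25=r, b−25=c, g−25=h.

perch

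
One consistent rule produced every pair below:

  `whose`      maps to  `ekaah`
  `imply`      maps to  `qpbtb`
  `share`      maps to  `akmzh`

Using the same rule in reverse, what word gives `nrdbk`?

The shifts repeat in a cycle of length 3: positions 0,1,… shift by +8, +3, +12, then the pattern repeats.
Decoding nrdbk: n−8=f, r−3=o, d−12=r, b−8=t, k−3=h.

forth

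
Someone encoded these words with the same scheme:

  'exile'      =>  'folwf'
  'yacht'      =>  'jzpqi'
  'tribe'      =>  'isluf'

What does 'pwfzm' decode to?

clean

e(4)→f(5) and x(23)→o(14) fit y≡21x+25 (mod 26); the inverse of 21 mod 26 is 5. Each letter's alphabet position (a=0..z=25) is mapped through 21·x+25 mod 26 — an affine cipher.
Decoding pwfzm: p(15)→5·(15−25)≡2=c; w(22)→5·(22−25)≡11=l; f(5)→5·(5−25)≡4=e; z(25)→5·(25−25)≡0=a; m(12)→5·(12−25)≡13=n (all mod 26).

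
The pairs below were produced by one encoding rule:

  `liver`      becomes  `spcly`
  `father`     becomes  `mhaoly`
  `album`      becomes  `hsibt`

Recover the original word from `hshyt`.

Compare letters: l→s is +7, i→p is +7, v→c is +7 — a constant shift. This is a Caesar cipher with shift 7.
Undoing it on hshyt: h−7=a, s−7=l, h−7=a, y−7=r, t−7=m.

alarm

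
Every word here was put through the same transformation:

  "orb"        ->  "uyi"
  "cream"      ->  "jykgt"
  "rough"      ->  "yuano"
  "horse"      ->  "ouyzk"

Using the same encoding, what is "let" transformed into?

The shift depends on letter class: consonant r→y is +7, but vowel o→u is +6. The rule splits by letter class: vowels +6, consonants +7.
Applying it to let: l(cons)+7=s, e(vowel)+6=k, t(cons)+7=a.

ska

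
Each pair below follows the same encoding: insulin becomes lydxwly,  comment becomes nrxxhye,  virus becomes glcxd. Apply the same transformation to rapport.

cdaarce

The shift depends on letter class: consonant n→y is +11, but vowel i→l is +3. The rule splits by letter class: vowels +3, consonants +11.
Applying it to rapport: r(cons)+11=c, a(vowel)+3=d, p(cons)+11=a, p(cons)+11=a, o(vowel)+3=r, r(cons)+11=c, t(cons)+11=e.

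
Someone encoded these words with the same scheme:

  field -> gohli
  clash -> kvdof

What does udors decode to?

polar

The output letters match the input read backwards, each shifted +3: field reversed is dleif. Read the word backwards and shift each letter +3.
Undoing it on udors: shift back: u−3=r, d−3=a, o−3=l, r−3=o, s−3=p → ralop; then reverse → polar.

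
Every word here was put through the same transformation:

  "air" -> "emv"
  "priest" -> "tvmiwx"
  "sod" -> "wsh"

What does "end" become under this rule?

Compare letters: a→e is +4, i→m is +4, r→v is +4 — a constant shift. Each letter is shifted forward by 4 in the alphabet (a Caesar shift of +4).
On end: e+4=i, n+4=r, d+4=h.

irh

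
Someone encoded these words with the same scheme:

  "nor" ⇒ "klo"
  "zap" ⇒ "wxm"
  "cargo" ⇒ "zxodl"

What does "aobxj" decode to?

dream

This is a Caesar cipher with shift 23.
Decoding aobxj: a−23=d, o−23=r, b−23=e, x−23=a, j−23=m.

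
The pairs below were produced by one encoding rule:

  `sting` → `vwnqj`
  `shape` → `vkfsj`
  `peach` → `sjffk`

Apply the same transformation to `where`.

zkjuj

The shift depends on letter class: consonant s→v is +3, but vowel i→n is +5. The rule splits by letter class: vowels +5, consonants +3.
For where: w(cons)+3=z, h(cons)+3=k, e(vowel)+5=j, r(cons)+3=u, e(vowel)+5=j.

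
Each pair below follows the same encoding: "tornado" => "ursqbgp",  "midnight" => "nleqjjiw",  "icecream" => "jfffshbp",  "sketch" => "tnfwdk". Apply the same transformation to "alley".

Shifts by position in tornado: pos 0: t→u (+1), pos 1: o→r (+3), pos 2: r→s (+1), pos 3: n→q (+3) — repeating every 2. It's a Vigenère-style cipher with numeric key [1,3]: position i shifts by key[i mod 2].
For alley: a+1=b, l+3=o, l+1=m, e+3=h, y+1=z.

bomhz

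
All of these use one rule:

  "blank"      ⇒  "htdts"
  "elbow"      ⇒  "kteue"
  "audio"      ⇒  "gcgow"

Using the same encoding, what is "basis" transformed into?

hivoa

Shifts by position in blank: pos 0: b→h (+6), pos 1: l→t (+8), pos 2: a→d (+3), pos 3: n→t (+6), pos 4: k→s (+8) — repeating every 3. The shifts repeat in a cycle of length 3: positions 0,1,… shift by +6, +8, +3, then the pattern repeats.
Applying it to basis: b+6=h, a+8=i, s+3=v, i+6=o, s+8=a.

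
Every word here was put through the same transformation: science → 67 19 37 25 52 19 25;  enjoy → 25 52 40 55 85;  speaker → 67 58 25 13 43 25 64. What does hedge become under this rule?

34 25 22 31 25

s(#19)→67 and c(#3)→19: differences scale by 3, so n = 3·pos + 10. The formula is n = 3×(alphabet index, a=1) + 10.
For hedge: h=8→34, e=5→25, d=4→22, g=7→31, e=5→25.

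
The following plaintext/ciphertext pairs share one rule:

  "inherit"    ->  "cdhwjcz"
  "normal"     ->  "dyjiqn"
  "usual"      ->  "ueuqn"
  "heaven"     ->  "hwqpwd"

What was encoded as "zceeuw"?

i(8)→c(2) and n(13)→d(3) fit y≡21x+16 (mod 26); the inverse of 21 mod 26 is 5. Each letter's alphabet position (a=0..z=25) is mapped through 21·x+16 mod 26 — an affine cipher.
Undoing it on zceeuw: z(25)→5·(25−16)≡19=t; c(2)→5·(2−16)≡8=i; e(4)→5·(4−16)≡18=s; e(4)→5·(4−16)≡18=s; u(20)→5·(20−16)≡20=u; w(22)→5·(22−16)≡4=e (all mod 26).

tissue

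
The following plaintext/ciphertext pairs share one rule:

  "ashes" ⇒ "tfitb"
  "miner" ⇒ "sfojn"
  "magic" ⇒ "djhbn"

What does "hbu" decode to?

The output letters match the input read backwards, each shifted +1: ashes reversed is sehsa. Two steps: reverse the string, then apply a Caesar shift of +1.
Decoding hbu: shift back: h−1=g, b−1=a, u−1=t → gat; then reverse → tag.

tag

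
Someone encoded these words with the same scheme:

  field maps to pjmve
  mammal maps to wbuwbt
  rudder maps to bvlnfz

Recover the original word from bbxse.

Shifts by position in field: pos 0: f→p (+10), pos 1: i→j (+1), pos 2: e→m (+8), pos 3: l→v (+10), pos 4: d→e (+1) — repeating every 3. A repeating key of period 3 is used — shifts +10, +1, +8 over and over.
Decoding bbxse: b−10=r, b−1=a, x−8=p, s−10=i, e−1=d.

rapid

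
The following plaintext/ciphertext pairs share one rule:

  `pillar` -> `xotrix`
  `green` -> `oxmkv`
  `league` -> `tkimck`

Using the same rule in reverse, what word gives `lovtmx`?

Shifts by position in pillar: pos 0: p→x (+8), pos 1: i→o (+6), pos 2: l→t (+8), pos 3: l→r (+6) — repeating every 2. It's a Vigenère-style cipher with numeric key [8,6]: position i shifts by key[i mod 2].
Undoing it on lovtmx: l−8=d, o−6=i, v−8=n, t−6=n, m−8=e, x−6=r.

dinner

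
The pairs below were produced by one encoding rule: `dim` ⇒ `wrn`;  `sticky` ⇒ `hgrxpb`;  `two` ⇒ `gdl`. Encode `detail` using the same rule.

This is the alphabet-reversal cipher (Atbash): a becomes z, b becomes y, etc.
On detail: d↔w, e↔v, t↔g, a↔z, i↔r, l↔o.

wvgzro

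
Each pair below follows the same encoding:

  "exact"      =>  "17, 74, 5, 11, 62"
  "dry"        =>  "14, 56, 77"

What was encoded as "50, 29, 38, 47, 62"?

e(#5)→17 and x(#24)→74: differences scale by 3, so n = 3·pos + 2. With a=1..z=26, the number is 3·pos + 2.
Undoing it on 50, 29, 38, 47, 62: 50→(50−2)÷3=16=p, 29→(29−2)÷3=9=i, 38→(38−2)÷3=12=l, 47→(47−2)÷3=15=o, 62→(62−2)÷3=20=t.

pilot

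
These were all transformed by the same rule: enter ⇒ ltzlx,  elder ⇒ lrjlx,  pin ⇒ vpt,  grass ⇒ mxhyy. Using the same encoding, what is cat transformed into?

ihz

The shift depends on letter class: consonant n→t is +6, but vowel e→l is +7. Vowels shift forward by 7 and consonants shift forward by 6.
On cat: c(cons)+6=i, a(vowel)+7=h, t(cons)+6=z.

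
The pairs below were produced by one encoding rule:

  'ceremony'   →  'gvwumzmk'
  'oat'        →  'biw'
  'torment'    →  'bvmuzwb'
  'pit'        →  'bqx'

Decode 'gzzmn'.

ferry

Read the word backwards and shift each letter +8.
Reversing it on gzzmn: shift back: g−8=y, z−8=r, z−8=r, m−8=e, n−8=f → yrref; then reverse → ferry.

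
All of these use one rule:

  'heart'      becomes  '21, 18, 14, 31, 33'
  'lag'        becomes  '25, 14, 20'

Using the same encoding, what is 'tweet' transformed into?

h is letter #8 and maps to 21: an offset of 13. Each letter is replaced by its alphabet position (a=1..z=26) + 13.
For tweet: t=20→33, w=23→36, e=5→18, e=5→18, t=20→33.

33, 36, 18, 18, 33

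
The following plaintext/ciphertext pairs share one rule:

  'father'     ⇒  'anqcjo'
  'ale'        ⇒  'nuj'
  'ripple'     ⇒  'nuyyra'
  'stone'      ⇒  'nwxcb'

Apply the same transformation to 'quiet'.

The output letters match the input read backwards, each shifted +9: father reversed is rehtaf. The word is reversed, then every letter is shifted forward by 9.
On quiet: reverse → teiuq; then shift: t+9=c, e+9=n, i+9=r, u+9=d, q+9=z.

cnrdz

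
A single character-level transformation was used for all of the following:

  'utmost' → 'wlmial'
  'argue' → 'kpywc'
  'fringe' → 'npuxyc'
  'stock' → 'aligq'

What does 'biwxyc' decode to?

Treating letters as 0–25, the rule is x ↦ 11x + 10 (mod 26).
Undoing it on biwxyc: b(1)→19·(1−10)≡11=l; i(8)→19·(8−10)≡14=o; w(22)→19·(22−10)≡20=u; x(23)→19·(23−10)≡13=n; y(24)→19·(24−10)≡6=g; c(2)→19·(2−10)≡4=e (all mod 26).

lounge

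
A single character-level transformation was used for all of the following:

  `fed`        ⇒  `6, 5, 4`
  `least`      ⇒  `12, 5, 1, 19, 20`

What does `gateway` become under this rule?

Letters become their 1-indexed alphabet positions: a=1 … z=26.
On gateway: g=7→7, a=1→1, t=20→20, e=5→5, w=23→23, a=1→1, y=25→25.

7, 1, 20, 5, 23, 1, 25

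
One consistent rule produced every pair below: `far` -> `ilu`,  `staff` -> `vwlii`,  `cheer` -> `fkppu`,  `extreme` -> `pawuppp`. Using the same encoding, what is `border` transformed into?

ezugpu

The rule splits by letter class: vowels +11, consonants +3.
On border: b(cons)+3=e, o(vowel)+11=z, r(cons)+3=u, d(cons)+3=g, e(vowel)+11=p, r(cons)+3=u.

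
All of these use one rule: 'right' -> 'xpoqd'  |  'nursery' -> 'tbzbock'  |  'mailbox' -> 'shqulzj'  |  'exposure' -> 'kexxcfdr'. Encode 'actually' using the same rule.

gjbdkwxl

In right: r→x is +6, i→p is +7, g→o is +8, h→q is +9 — the shift increases by 1 each position. The shift increases by 1 at each position, starting from +6: 6, 7, 8, ….
For actually: a+6=g, c+7=j, t+8=b, u+9=d, a+10=k, l+11=w, l+12=x, y+13=l.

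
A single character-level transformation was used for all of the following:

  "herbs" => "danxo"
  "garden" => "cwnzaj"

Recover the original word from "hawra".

leave

It's a constant shift of +22 (ROT22).
Undoing it on hawra: h−22=l, a−22=e, w−22=a, r−22=v, a−22=e.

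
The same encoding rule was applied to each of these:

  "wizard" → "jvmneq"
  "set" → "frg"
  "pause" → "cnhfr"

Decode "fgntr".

stage

Compare letters: w→j is +13, i→v is +13, z→m is +13 — a constant shift. This is a Caesar cipher with shift 13.
Decoding fgntr: f−13=s, g−13=t, n−13=a, t−13=g, r−13=e.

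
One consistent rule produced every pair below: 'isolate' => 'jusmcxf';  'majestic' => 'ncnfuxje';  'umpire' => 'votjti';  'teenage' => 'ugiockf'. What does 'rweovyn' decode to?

The shifts repeat in a cycle of length 3: positions 0,1,… shift by +1, +2, +4, then the pattern repeats.
Reversing it on rweovyn: r−1=q, w−2=u, e−4=a, o−1=n, v−2=t, y−4=u, n−1=m.

quantum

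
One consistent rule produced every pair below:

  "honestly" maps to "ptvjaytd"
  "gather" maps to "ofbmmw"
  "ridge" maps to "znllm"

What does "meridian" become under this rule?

ujznlnis

Shifts by position in honestly: pos 0: h→p (+8), pos 1: o→t (+5), pos 2: n→v (+8), pos 3: e→j (+5) — repeating every 2. A repeating key of period 2 is used — shifts +8, +5 over and over.
On meridian: m+8=u, e+5=j, r+8=z, i+5=n, d+8=l, i+5=n, a+8=i, n+5=s.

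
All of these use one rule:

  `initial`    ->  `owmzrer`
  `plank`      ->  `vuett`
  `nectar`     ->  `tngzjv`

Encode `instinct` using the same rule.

owwzrric

Shifts by position in initial: pos 0: i→o (+6), pos 1: n→w (+9), pos 2: i→m (+4), pos 3: t→z (+6), pos 4: i→r (+9), pos 5: a→e (+4) — repeating every 3. A repeating key of period 3 is used — shifts +6, +9, +4 over and over.
For instinct: i+6=o, n+9=w, s+4=w, t+6=z, i+9=r, n+4=r, c+6=i, t+9=c.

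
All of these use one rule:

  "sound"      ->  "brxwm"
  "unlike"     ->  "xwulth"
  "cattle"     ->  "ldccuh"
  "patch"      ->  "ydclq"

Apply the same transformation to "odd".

rmm

The shift depends on letter class: consonant s→b is +9, but vowel o→r is +3. The rule splits by letter class: vowels +3, consonants +9.
On odd: o(vowel)+3=r, d(cons)+9=m, d(cons)+9=m.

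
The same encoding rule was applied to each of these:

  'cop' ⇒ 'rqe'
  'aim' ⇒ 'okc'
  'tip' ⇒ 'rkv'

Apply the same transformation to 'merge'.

Two steps: reverse the string, then apply a Caesar shift of +2.
For merge: reverse → egrem; then shift: e+2=g, g+2=i, r+2=t, e+2=g, m+2=o.

gitgo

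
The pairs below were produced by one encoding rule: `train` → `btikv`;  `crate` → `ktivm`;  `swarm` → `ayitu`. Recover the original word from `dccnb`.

vault

Shifts by position in train: pos 0: t→b (+8), pos 1: r→t (+2), pos 2: a→i (+8), pos 3: i→k (+2) — repeating every 2. The shifts repeat in a cycle of length 2: positions 0,1,… shift by +8, +2, then the pattern repeats.
Reversing it on dccnb: d−8=v, c−2=a, c−8=u, n−2=l, b−8=t.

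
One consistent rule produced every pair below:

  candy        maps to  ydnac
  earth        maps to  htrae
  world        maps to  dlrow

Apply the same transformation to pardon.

nodrap

The output letters match the input read backwards: candy reversed is ydnac. It's just the letters in reverse order.
On pardon: reverse → nodrap.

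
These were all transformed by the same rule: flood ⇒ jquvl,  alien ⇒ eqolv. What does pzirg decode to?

The shift increases by 1 at each position, starting from +4: 4, 5, 6, ….
Reversing it on pzirg: p−4=l, z−5=u, i−6=c, r−7=k, g−8=y.

lucky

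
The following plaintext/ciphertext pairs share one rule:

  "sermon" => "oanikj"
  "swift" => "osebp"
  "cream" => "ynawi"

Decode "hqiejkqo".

luminous

Compare letters: s→o is +22, e→a is +22, r→n is +22 — a constant shift. Every letter moves 22 places later in the alphabet, wrapping around z→a.
Reversing it on hqiejkqo: h−22=l, q−22=u, i−22=m, e−22=i, j−22=n, k−22=o, q−22=u, o−22=s.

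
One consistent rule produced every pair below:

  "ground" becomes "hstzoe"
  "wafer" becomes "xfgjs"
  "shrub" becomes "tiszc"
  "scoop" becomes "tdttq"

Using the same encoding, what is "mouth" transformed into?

ntzui

The shift depends on letter class: consonant g→h is +1, but vowel o→t is +5. The rule splits by letter class: vowels +5, consonants +1.
On mouth: m(cons)+1=n, o(vowel)+5=t, u(vowel)+5=z, t(cons)+1=u, h(cons)+1=i.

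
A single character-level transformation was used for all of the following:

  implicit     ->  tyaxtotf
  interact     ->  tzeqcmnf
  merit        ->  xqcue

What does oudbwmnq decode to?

Shifts by position in implicit: pos 0: i→t (+11), pos 1: m→y (+12), pos 2: p→a (+11), pos 3: l→x (+12) — repeating every 2. The shifts repeat in a cycle of length 2: positions 0,1,… shift by +11, +12, then the pattern repeats.
Decoding oudbwmnq: o−11=d, u−12=i, d−11=s, b−12=p, w−11=l, m−12=a, n−11=c, q−12=e.

displace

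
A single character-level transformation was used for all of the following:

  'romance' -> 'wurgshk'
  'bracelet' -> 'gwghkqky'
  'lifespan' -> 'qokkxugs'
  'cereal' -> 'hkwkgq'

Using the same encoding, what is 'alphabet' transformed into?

gqumggky

Vowels shift forward by 6 and consonants shift forward by 5.
For alphabet: a(vowel)+6=g, l(cons)+5=q, p(cons)+5=u, h(cons)+5=m, a(vowel)+6=g, b(cons)+5=g, e(vowel)+6=k, t(cons)+5=y.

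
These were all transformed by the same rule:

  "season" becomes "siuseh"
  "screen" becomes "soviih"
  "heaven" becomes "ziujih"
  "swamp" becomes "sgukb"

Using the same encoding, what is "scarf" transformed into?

This is an affine cipher: with a=0,…,z=25, each position x becomes (23x+20) mod 26.
Applying it to scarf: s(18)→23·18+20≡18=s; c(2)→23·2+20≡14=o; a(0)→23·0+20≡20=u; r(17)→23·17+20≡21=v; f(5)→23·5+20≡5=f (all mod 26).

souvf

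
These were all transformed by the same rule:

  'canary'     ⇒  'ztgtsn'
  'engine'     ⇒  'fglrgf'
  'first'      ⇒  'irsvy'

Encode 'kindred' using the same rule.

xrgcsfc

c(2)→z(25) and a(0)→t(19) fit y≡3x+19 (mod 26); the inverse of 3 mod 26 is 9. Each letter's alphabet position (a=0..z=25) is mapped through 3·x+19 mod 26 — an affine cipher.
On kindred: k(10)→3·10+19≡23=x; i(8)→3·8+19≡17=r; n(13)→3·13+19≡6=g; d(3)→3·3+19≡2=c; r(17)→3·17+19≡18=s; e(4)→3·4+19≡5=f; d(3)→3·3+19≡2=c (all mod 26).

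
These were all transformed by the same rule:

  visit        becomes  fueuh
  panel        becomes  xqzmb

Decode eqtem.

The output letters match the input read backwards, each shifted +12: visit reversed is tisiv. Two steps: reverse the string, then apply a Caesar shift of +12.
Undoing it on eqtem: shift back: e−12=s, q−12=e, t−12=h, e−12=s, m−12=a → sehsa; then reverse → ashes.

ashes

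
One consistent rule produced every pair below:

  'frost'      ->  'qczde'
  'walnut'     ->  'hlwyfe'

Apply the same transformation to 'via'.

Compare letters: f→q is +11, r→c is +11, o→z is +11 — a constant shift. This is a Caesar cipher with shift 11.
On via: v+11=g, i+11=t, a+11=l.

gtl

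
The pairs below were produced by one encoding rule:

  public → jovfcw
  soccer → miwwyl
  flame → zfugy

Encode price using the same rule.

Compare letters: p→j is +20, u→o is +20, b→v is +20 — a constant shift. This is a Caesar cipher with shift 20.
Applying it to price: p+20=j, r+20=l, i+20=c, c+20=w, e+20=y.

jlcwy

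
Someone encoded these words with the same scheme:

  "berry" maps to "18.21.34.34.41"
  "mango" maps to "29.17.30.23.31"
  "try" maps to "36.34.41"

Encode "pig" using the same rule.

32.25.23

The number is (letter's place in the alphabet, a=1) + 16.
Applying it to pig: p=16→32, i=9→25, g=7→23.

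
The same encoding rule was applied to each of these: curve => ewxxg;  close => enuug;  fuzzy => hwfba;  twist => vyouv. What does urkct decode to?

Shifts by position in curve: pos 0: c→e (+2), pos 1: u→w (+2), pos 2: r→x (+6), pos 3: v→x (+2), pos 4: e→g (+2) — repeating every 3. A repeating key of period 3 is used — shifts +2, +2, +6 over and over.
Decoding urkct: u−2=s, r−2=p, k−6=e, c−2=a, t−2=r.

spear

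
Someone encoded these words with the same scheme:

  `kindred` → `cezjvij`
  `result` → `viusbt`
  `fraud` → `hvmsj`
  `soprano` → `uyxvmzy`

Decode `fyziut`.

honest

k(10)→c(2) and i(8)→e(4) fit y≡25x+12 (mod 26); the inverse of 25 mod 26 is 25. Treating letters as 0–25, the rule is x ↦ 25x + 12 (mod 26).
Undoing it on fyziut: f(5)→25·(5−12)≡7=h; y(24)→25·(24−12)≡14=o; z(25)→25·(25−12)≡13=n; i(8)→25·(8−12)≡4=e; u(20)→25·(20−12)≡18=s; t(19)→25·(19−12)≡19=t (all mod 26).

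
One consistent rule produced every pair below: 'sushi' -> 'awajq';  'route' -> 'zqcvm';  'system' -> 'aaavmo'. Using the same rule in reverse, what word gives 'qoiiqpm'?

imagine

Shifts by position in sushi: pos 0: s→a (+8), pos 1: u→w (+2), pos 2: s→a (+8), pos 3: h→j (+2) — repeating every 2. It's a Vigenère-style cipher with numeric key [8,2]: position i shifts by key[i mod 2].
Decoding qoiiqpm: q−8=i, o−2=m, i−8=a, i−2=g, q−8=i, p−2=n, m−8=e.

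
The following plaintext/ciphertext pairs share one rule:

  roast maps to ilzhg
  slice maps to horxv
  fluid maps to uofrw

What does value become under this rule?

ezofv

This is the alphabet-reversal cipher (Atbash): a becomes z, b becomes y, etc.
On value: v↔e, a↔z, l↔o, u↔f, e↔v.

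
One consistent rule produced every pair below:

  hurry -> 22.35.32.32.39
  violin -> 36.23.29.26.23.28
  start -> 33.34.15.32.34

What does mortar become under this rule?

27.29.32.34.15.32

h is letter #8 and maps to 22: an offset of 14. Each letter is replaced by its alphabet position (a=1..z=26) + 14.
Applying it to mortar: m=13→27, o=15→29, r=18→32, t=20→34, a=1→15, r=18→32.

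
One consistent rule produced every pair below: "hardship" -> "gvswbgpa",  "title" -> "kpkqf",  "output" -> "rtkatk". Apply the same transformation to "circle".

h(7)→g(6) and a(0)→v(21) fit y≡9x+21 (mod 26); the inverse of 9 mod 26 is 3. Treating letters as 0–25, the rule is x ↦ 9x + 21 (mod 26).
Applying it to circle: c(2)→9·2+21≡13=n; i(8)→9·8+21≡15=p; r(17)→9·17+21≡18=s; c(2)→9·2+21≡13=n; l(11)→9·11+21≡16=q; e(4)→9·4+21≡5=f (all mod 26).

npsnqf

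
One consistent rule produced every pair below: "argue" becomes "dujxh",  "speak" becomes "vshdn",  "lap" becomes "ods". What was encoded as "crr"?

Compare letters: a→d is +3, r→u is +3, g→j is +3 — a constant shift. Every letter moves 3 places later in the alphabet, wrapping around z→a.
Decoding crr: c−3=z, r−3=o, r−3=o.

zoo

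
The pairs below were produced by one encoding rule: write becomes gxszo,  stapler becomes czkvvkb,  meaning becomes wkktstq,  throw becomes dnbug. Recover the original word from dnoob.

Shifts by position in write: pos 0: w→g (+10), pos 1: r→x (+6), pos 2: i→s (+10), pos 3: t→z (+6) — repeating every 2. The shifts repeat in a cycle of length 2: positions 0,1,… shift by +10, +6, then the pattern repeats.
Decoding dnoob: d−10=t, n−6=h, o−10=e, o−6=i, b−10=r.

their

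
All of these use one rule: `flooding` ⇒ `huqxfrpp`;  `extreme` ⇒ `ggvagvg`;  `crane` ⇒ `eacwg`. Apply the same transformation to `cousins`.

exwbkwu

Shifts by position in flooding: pos 0: f→h (+2), pos 1: l→u (+9), pos 2: o→q (+2), pos 3: o→x (+9) — repeating every 2. The shifts repeat in a cycle of length 2: positions 0,1,… shift by +2, +9, then the pattern repeats.
Applying it to cousins: c+2=e, o+9=x, u+2=w, s+9=b, i+2=k, n+9=w, s+2=u.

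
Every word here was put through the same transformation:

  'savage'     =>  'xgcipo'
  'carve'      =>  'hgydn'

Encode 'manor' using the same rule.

rguwa

In savage: s→x is +5, a→g is +6, v→c is +7, a→i is +8 — the shift increases by 1 each position. The shift increases by 1 at each position, starting from +5: 5, 6, 7, ….
For manor: m+5=r, a+6=g, n+7=u, o+8=w, r+9=a.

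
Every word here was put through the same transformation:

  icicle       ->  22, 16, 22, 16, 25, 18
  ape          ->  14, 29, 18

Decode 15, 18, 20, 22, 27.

begin

The number is (letter's place in the alphabet, a=1) + 13.
Reversing it on 15, 18, 20, 22, 27: 15→(15−13)÷1=2=b, 18→(18−13)÷1=5=e, 20→(20−13)÷1=7=g, 22→(22−13)÷1=9=i, 27→(27−13)÷1=14=n.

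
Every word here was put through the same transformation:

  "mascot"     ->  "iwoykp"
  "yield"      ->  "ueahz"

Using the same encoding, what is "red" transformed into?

naz

Compare letters: m→i is +22, a→w is +22, s→o is +22 — a constant shift. This is a Caesar cipher with shift 22.
Applying it to red: r+22=n, e+22=a, d+22=z.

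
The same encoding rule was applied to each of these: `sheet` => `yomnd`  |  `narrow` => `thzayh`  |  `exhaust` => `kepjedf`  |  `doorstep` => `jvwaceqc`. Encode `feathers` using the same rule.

llicrpdf

Letter i (0-indexed) is shifted by i+6, so successive shifts are 6, 7, 8, ….
For feathers: f+6=l, e+7=l, a+8=i, t+9=c, h+10=r, e+11=p, r+12=d, s+13=f.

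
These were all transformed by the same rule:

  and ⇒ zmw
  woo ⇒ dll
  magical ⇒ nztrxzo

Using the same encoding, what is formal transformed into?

Each pair mirrors across the alphabet (a↔z, n↔m, d↔w): positions sum to 25. This is the alphabet-reversal cipher (Atbash): a becomes z, b becomes y, etc.
For formal: f↔u, o↔l, r↔i, m↔n, a↔z, l↔o.

ulinzo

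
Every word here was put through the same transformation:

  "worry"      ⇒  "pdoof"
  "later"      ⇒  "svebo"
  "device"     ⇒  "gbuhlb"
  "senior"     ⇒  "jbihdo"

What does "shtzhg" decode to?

liquid

w(22)→p(15) and o(14)→d(3) fit y≡21x+21 (mod 26); the inverse of 21 mod 26 is 5. Treating letters as 0–25, the rule is x ↦ 21x + 21 (mod 26).
Reversing it on shtzhg: s(18)→5·(18−21)≡11=l; h(7)→5·(7−21)≡8=i; t(19)→5·(19−21)≡16=q; z(25)→5·(25−21)≡20=u; h(7)→5·(7−21)≡8=i; g(6)→5·(6−21)≡3=d (all mod 26).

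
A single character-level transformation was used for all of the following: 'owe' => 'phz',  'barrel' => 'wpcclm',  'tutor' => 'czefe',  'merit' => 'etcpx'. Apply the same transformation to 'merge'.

prcpx

The output letters match the input read backwards, each shifted +11: owe reversed is ewo. Two steps: reverse the string, then apply a Caesar shift of +11.
For merge: reverse → egrem; then shift: e+11=p, g+11=r, r+11=c, e+11=p, m+11=x.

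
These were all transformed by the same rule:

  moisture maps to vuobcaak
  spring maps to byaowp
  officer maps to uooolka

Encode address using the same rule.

gmmakbb

The shift depends on letter class: consonant m→v is +9, but vowel o→u is +6. Two shifts are in play — +6 for a/e/i/o/u, +9 for every other letter.
On address: a(vowel)+6=g, d(cons)+9=m, d(cons)+9=m, r(cons)+9=a, e(vowel)+6=k, s(cons)+9=b, s(cons)+9=b.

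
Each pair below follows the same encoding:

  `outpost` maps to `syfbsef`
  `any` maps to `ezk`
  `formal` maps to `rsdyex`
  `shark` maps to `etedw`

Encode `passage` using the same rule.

Two shifts are in play — +4 for a/e/i/o/u, +12 for every other letter.
For passage: p(cons)+12=b, a(vowel)+4=e, s(cons)+12=e, s(cons)+12=e, a(vowel)+4=e, g(cons)+12=s, e(vowel)+4=i.

beeeesi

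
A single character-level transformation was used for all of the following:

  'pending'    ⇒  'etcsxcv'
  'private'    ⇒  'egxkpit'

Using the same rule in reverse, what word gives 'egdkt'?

Compare letters: p→e is +15, e→t is +15, n→c is +15 — a constant shift. It's a constant shift of +15 (ROT15).
Undoing it on egdkt: e−15=p, g−15=r, d−15=o, k−15=v, t−15=e.

prove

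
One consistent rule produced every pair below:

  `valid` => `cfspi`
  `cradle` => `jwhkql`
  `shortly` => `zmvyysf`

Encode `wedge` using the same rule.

djknj

Shifts by position in valid: pos 0: v→c (+7), pos 1: a→f (+5), pos 2: l→s (+7), pos 3: i→p (+7), pos 4: d→i (+5) — repeating every 3. The shifts repeat in a cycle of length 3: positions 0,1,… shift by +7, +5, +7, then the pattern repeats.
For wedge: w+7=d, e+5=j, d+7=k, g+7=n, e+5=j.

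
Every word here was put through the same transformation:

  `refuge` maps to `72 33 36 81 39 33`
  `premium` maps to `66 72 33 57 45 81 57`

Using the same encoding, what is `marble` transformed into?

57 21 72 24 54 33

r(#18)→72 and e(#5)→33: differences scale by 3, so n = 3·pos + 18. With a=1..z=26, the number is 3·pos + 18.
Applying it to marble: m=13→57, a=1→21, r=18→72, b=2→24, l=12→54, e=5→33.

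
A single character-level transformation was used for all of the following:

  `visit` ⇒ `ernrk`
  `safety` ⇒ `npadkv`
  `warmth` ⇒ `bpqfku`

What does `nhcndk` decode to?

v(21)→e(4) and i(8)→r(17) fit y≡23x+15 (mod 26); the inverse of 23 mod 26 is 17. This is an affine cipher: with a=0,…,z=25, each position x becomes (23x+15) mod 26.
Reversing it on nhcndk: n(13)→17·(13−15)≡18=s; h(7)→17·(7−15)≡20=u; c(2)→17·(2−15)≡13=n; n(13)→17·(13−15)≡18=s; d(3)→17·(3−15)≡4=e; k(10)→17·(10−15)≡19=t (all mod 26).

sunset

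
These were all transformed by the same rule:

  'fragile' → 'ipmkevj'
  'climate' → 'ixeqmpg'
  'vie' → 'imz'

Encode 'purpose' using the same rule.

iwstvyt

The output letters match the input read backwards, each shifted +4: fragile reversed is eligarf. Two steps: reverse the string, then apply a Caesar shift of +4.
On purpose: reverse → esoprup; then shift: e+4=i, s+4=w, o+4=s, p+4=t, r+4=v, u+4=y, p+4=t.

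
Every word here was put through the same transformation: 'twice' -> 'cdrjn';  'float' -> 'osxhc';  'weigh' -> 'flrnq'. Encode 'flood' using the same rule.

osxvm

It's a Vigenère-style cipher with numeric key [9,7]: position i shifts by key[i mod 2].
On flood: f+9=o, l+7=s, o+9=x, o+7=v, d+9=m.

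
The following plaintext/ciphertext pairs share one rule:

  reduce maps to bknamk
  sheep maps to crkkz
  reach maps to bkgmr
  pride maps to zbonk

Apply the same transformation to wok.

guu

The shift depends on letter class: consonant r→b is +10, but vowel e→k is +6. Vowels shift forward by 6 and consonants shift forward by 10.
On wok: w(cons)+10=g, o(vowel)+6=u, k(cons)+10=u.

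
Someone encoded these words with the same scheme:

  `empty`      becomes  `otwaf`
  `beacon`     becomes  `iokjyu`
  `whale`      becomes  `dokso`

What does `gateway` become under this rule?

nkaodkf

The shift depends on letter class: consonant m→t is +7, but vowel e→o is +10. The rule splits by letter class: vowels +10, consonants +7.
Applying it to gateway: g(cons)+7=n, a(vowel)+10=k, t(cons)+7=a, e(vowel)+10=o, w(cons)+7=d, a(vowel)+10=k, y(cons)+7=f.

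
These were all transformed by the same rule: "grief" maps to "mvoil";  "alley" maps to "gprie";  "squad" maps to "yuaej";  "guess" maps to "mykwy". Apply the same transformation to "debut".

Shifts by position in grief: pos 0: g→m (+6), pos 1: r→v (+4), pos 2: i→o (+6), pos 3: e→i (+4) — repeating every 2. The shifts repeat in a cycle of length 2: positions 0,1,… shift by +6, +4, then the pattern repeats.
On debut: d+6=j, e+4=i, b+6=h, u+4=y, t+6=z.

jihyz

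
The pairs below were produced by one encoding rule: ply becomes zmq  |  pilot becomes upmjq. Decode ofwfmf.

The output letters match the input read backwards, each shifted +1: ply reversed is ylp. Read the word backwards and shift each letter +1.
Undoing it on ofwfmf: shift back: o−1=n, f−1=e, w−1=v, f−1=e, m−1=l, f−1=e → nevele; then reverse → eleven.

eleven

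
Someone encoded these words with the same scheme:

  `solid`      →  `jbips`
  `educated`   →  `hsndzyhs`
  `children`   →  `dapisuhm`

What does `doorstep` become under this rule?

s(18)→j(9) and o(14)→b(1) fit y≡15x+25 (mod 26); the inverse of 15 mod 26 is 7. Each letter's alphabet position (a=0..z=25) is mapped through 15·x+25 mod 26 — an affine cipher.
For doorstep: d(3)→15·3+25≡18=s; o(14)→15·14+25≡1=b; o(14)→15·14+25≡1=b; r(17)→15·17+25≡20=u; s(18)→15·18+25≡9=j; t(19)→15·19+25≡24=y; e(4)→15·4+25≡7=h; p(15)→15·15+25≡16=q (all mod 26).

sbbujyhq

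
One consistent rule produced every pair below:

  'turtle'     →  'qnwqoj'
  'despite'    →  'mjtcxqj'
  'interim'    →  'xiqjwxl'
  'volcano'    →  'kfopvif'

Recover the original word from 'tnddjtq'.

suggest

t(19)→q(16) and u(20)→n(13) fit y≡23x+21 (mod 26); the inverse of 23 mod 26 is 17. This is an affine cipher: with a=0,…,z=25, each position x becomes (23x+21) mod 26.
Reversing it on tnddjtq: t(19)→17·(19−21)≡18=s; n(13)→17·(13−21)≡20=u; d(3)→17·(3−21)≡6=g; d(3)→17·(3−21)≡6=g; j(9)→17·(9−21)≡4=e; t(19)→17·(19−21)≡18=s; q(16)→17·(16−21)≡19=t (all mod 26).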